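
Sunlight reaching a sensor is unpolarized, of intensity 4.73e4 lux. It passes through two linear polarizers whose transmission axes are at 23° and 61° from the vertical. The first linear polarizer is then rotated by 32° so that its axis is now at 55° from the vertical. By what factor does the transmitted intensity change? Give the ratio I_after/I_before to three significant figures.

I_new/I_old ≈ 1.59

Before rotation:
Unpolarized light through the first polarizer → I₁ = ½ I₀, now polarized at 23°.
I₂ = I₁ cos²(61° − 23°) = 0.5 I₀ · cos²(38°) = 0.3105 I₀.
After rotation:
Unpolarized light through the first polarizer → I₁ = ½ I₀, now polarized at 55°.
I₂ = I₁ cos²(61° − 55°) = 0.5 I₀ · cos²(6°) = 0.4945 I₀.
Ratio = 0.4945 / 0.3105 = 1.593.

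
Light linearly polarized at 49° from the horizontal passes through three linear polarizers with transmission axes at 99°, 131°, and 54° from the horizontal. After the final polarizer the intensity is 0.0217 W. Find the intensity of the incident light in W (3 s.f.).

I₀ ≈ 1.44 W

I₁ = I₀ cos²(99° − 49°) = I₀ cos²(50°) = 0.4132 I₀.
I₂ = I₁ cos²(131° − 99°) = 0.4132 I₀ · cos²(32°) = 0.2972 I₀.
I₃ = I₂ cos²(54° − 131°) = 0.2972 I₀ · cos²(77°) = 0.01504 I₀.
So 0.0217 W = 0.01504 I₀, giving I₀ = 0.0217/0.01504 = 1.443 W.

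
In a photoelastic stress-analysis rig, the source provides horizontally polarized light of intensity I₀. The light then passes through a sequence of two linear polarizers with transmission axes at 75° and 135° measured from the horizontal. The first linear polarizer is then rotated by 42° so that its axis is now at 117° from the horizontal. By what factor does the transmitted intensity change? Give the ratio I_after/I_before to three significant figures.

I_new/I_old ≈ 11.1

Before rotation:
I₁ = I₀ cos²(75° − 0°) = I₀ cos²(75°) = 0.06699 I₀.
I₂ = I₁ cos²(135° − 75°) = 0.06699 I₀ · cos²(60°) = 0.01675 I₀.
After rotation:
I₁ = I₀ cos²(117° − 0°) = I₀ cos²(63°) = 0.2061 I₀.
I₂ = I₁ cos²(135° − 117°) = 0.2061 I₀ · cos²(18°) = 0.1864 I₀.
Ratio = 0.1864 / 0.01675 = 11.13.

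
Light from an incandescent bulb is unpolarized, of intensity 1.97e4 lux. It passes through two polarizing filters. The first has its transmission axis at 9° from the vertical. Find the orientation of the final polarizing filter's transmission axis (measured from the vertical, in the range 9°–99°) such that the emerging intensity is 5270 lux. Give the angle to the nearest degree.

Unpolarized light through the first polarizer → I₁ = ½ I₀, now polarized at 9°.
Target fraction: 5270 / 1.97e4 lux = 0.2675 of I₀.
Need I₂/I₀ = 0.2675, so cos²(θ − 9°) = 0.2675 / 0.5 = 0.535.
θ − 9° = arccos(√0.535) = 43.0°, giving θ ≈ 9 + 43.0 = 52.0°.

θ ≈ 52°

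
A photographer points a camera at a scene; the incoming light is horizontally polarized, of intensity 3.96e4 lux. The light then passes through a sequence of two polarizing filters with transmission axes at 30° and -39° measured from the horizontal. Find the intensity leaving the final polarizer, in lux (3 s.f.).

I₁ = 3.96e4 lux · cos²(30°) = 2.97e+04 lux.
I₂ = I₁ · cos²(69°) = 2.97e+04 · 0.1284 = 3814 lux.

I ≈ 3810 lux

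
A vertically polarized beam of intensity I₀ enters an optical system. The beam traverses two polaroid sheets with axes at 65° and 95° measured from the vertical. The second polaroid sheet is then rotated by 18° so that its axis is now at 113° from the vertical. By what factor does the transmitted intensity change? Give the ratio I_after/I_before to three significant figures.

Before rotation:
I₁ = I₀ cos²(65° − 0°) = I₀ cos²(65°) = 0.1786 I₀.
I₂ = I₁ cos²(95° − 65°) = 0.1786 I₀ · cos²(30°) = 0.134 I₀.
After rotation:
I₁ = I₀ cos²(65° − 0°) = I₀ cos²(65°) = 0.1786 I₀.
I₂ = I₁ cos²(113° − 65°) = 0.1786 I₀ · cos²(48°) = 0.07997 I₀.
Ratio = 0.07997 / 0.134 = 0.597.

I_new/I_old ≈ 0.597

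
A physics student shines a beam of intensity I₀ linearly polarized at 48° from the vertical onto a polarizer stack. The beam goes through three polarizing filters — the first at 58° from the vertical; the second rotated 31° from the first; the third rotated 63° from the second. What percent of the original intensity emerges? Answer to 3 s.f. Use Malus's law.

≈ 14.7%

By Malus's law, I₁ = I₀ cos²(58° − 48°) = I₀ cos²(10°) = 0.9698 I₀.
I₂ = I₁ cos²(31°) = 0.9698 · 0.7347 I₀ = 0.7126 I₀.
I₃ = I₂ cos²(63°) = 0.7126 · 0.2061 I₀ = 0.1469 I₀.
That is 14.69% of the incident intensity.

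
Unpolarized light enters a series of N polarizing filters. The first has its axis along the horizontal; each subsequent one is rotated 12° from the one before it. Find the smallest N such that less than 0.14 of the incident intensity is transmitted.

N = 30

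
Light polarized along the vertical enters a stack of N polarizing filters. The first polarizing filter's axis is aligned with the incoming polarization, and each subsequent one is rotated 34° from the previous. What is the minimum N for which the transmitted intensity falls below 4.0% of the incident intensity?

N = 10

First polarizer is aligned with the polarization: full transmission.
Each further stage multiplies by cos²(34°) = 0.6873.
After N polarizers: T = 0.6873^(N−1). Require T < 0.040 ⇒ N−1 > ln(0.040)/ln(0.6873) = 8.58, so N−1 ≥ 9 and N = 10.
Check: N=10 gives T = 0.03422 < 0.040; N=9 gives T = 0.0498.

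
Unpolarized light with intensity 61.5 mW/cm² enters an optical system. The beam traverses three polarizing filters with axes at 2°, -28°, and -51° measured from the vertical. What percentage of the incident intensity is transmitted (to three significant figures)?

Unpolarized light through the first polarizer → I₁ = 61.5 mW/cm²/2 = 30.75 mW/cm², polarized at 2°.
I₂ = I₁ · cos²(30°) = 30.75 · 0.75 = 23.06 mW/cm².
I₃ = I₂ · cos²(23°) = 23.06 · 0.8473 = 19.54 mW/cm².
That is 31.77% of the incident intensity.

≈ 31.8%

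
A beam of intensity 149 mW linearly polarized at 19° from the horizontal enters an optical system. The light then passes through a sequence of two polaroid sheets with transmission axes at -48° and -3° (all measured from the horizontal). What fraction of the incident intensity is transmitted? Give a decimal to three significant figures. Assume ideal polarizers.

I₁ = 149 mW · cos²(67°) = 22.75 mW.
I₂ = I₁ · cos²(45°) = 22.75 · 0.5 = 11.37 mW.
Transmitted fraction = 0.07634.

I/I₀ ≈ 0.0763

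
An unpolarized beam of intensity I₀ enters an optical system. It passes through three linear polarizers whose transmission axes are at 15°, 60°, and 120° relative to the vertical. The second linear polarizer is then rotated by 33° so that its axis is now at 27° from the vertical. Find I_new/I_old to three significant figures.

Before rotation:
Unpolarized light through the first polarizer → I₁ = ½ I₀, now polarized at 15°.
I₂ = I₁ cos²(60° − 15°) = 0.5 I₀ · cos²(45°) = 0.25 I₀.
I₃ = I₂ cos²(120° − 60°) = 0.25 I₀ · cos²(60°) = 0.0625 I₀.
After rotation:
Unpolarized light through the first polarizer → I₁ = ½ I₀, now polarized at 15°.
I₂ = I₁ cos²(27° − 15°) = 0.5 I₀ · cos²(12°) = 0.4784 I₀.
Angle between axes 2 and 3: 87°. I₃ = 0.4784 I₀ · cos²(87°) = 0.00131 I₀.
Ratio = 0.00131 / 0.0625 = 0.02097.

I_new/I_old ≈ 0.0210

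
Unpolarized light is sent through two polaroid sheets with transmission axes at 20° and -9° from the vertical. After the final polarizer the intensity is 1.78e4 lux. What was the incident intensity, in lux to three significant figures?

Unpolarized light through the first polarizer → I₁ = ½ I₀, now polarized at 20°.
I₂ = I₁ cos²(-9° − 20°) = 0.5 I₀ · cos²(29°) = 0.3825 I₀.
So 1.78e4 lux = 0.3825 I₀, giving I₀ = 1.78e4/0.3825 = 4.654e+04 lux.

I₀ ≈ 4.65e4 lux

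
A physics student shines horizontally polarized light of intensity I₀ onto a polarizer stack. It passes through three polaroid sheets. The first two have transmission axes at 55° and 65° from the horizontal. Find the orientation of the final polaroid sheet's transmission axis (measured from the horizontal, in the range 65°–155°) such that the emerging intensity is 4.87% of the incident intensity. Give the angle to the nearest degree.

I₁ = I₀ cos²(55° − 0°) = I₀ cos²(55°) = 0.329 I₀.
I₂ = I₁ cos²(65° − 55°) = 0.329 I₀ · cos²(10°) = 0.3191 I₀.
Need I₃/I₀ = 0.0487, so cos²(θ − 65°) = 0.0487 / 0.3191 = 0.1526.
θ − 65° = arccos(√0.1526) = 67.0°, giving θ ≈ 65 + 67.0 = 132.0°.

θ ≈ 132°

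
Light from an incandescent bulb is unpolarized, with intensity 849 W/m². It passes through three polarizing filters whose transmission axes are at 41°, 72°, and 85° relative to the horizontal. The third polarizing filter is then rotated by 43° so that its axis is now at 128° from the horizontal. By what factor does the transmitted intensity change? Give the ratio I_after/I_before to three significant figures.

I_new/I_old ≈ 0.329

Before rotation:
Unpolarized light through the first polarizer → I₁ = ½ I₀, now polarized at 41°.
I₂ = I₁ cos²(72° − 41°) = 0.5 I₀ · cos²(31°) = 0.3674 I₀.
I₃ = I₂ cos²(85° − 72°) = 0.3674 I₀ · cos²(13°) = 0.3488 I₀.
After rotation:
Unpolarized light through the first polarizer → I₁ = ½ I₀, now polarized at 41°.
I₂ = I₁ cos²(72° − 41°) = 0.5 I₀ · cos²(31°) = 0.3674 I₀.
I₃ = I₂ cos²(128° − 72°) = 0.3674 I₀ · cos²(56°) = 0.1149 I₀.
Ratio = 0.1149 / 0.3488 = 0.3294.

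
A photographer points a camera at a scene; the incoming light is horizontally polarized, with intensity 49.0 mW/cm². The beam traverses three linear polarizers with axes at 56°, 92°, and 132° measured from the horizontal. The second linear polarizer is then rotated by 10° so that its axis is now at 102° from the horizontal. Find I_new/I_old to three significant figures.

Before rotation:
I₁ = I₀ cos²(56° − 0°) = I₀ cos²(56°) = 0.3127 I₀.
I₂ = I₁ cos²(92° − 56°) = 0.3127 I₀ · cos²(36°) = 0.2047 I₀.
I₃ = I₂ cos²(132° − 92°) = 0.2047 I₀ · cos²(40°) = 0.1201 I₀.
After rotation:
I₁ = I₀ cos²(56° − 0°) = I₀ cos²(56°) = 0.3127 I₀.
I₂ = I₁ cos²(102° − 56°) = 0.3127 I₀ · cos²(46°) = 0.1509 I₀.
I₃ = I₂ cos²(132° − 102°) = 0.1509 I₀ · cos²(30°) = 0.1132 I₀.
Ratio = 0.1132 / 0.1201 = 0.9423.

I_new/I_old ≈ 0.942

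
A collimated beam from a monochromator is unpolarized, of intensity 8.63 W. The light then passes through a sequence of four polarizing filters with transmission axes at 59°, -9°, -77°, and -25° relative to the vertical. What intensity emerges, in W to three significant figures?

Unpolarized light through the first polarizer → I₁ = 8.63 W/2 = 4.315 W, polarized at 59°.
I₂ = I₁ · cos²(68°) = 4.315 · 0.1403 = 0.6055 W.
I₃ = I₂ · cos²(68°) = 0.6055 · 0.1403 = 0.08497 W.
I₄ = I₃ · cos²(52°) = 0.08497 · 0.379 = 0.03221 W.

I ≈ 0.0322 W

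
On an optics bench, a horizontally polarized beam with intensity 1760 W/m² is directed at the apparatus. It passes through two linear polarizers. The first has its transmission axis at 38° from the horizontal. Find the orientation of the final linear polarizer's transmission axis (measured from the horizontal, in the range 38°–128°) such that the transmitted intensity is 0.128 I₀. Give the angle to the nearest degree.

I₁ = I₀ cos²(38° − 0°) = I₀ cos²(38°) = 0.621 I₀.
Need I₂/I₀ = 0.128, so cos²(θ − 38°) = 0.128 / 0.621 = 0.2061.
θ − 38° = arccos(√0.2061) = 63.0°, giving θ ≈ 38 + 63.0 = 101.0°.

θ ≈ 101°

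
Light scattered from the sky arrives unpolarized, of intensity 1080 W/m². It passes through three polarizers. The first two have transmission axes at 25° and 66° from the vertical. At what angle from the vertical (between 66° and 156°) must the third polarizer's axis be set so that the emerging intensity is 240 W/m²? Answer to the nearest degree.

θ ≈ 94°

Unpolarized light through the first polarizer → I₁ = ½ I₀, now polarized at 25°.
I₂ = I₁ cos²(66° − 25°) = 0.5 I₀ · cos²(41°) = 0.2848 I₀.
Target fraction: 240 / 1080 W/m² = 0.2222 of I₀.
Need I₃/I₀ = 0.2222, so cos²(θ − 66°) = 0.2222 / 0.2848 = 0.7803.
θ − 66° = arccos(√0.7803) = 28.0°, giving θ ≈ 66 + 28.0 = 94.0°.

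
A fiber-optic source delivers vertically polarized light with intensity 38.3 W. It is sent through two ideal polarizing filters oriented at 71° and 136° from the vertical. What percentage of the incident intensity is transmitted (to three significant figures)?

≈ 1.89%

I₁ = 38.3 W · cos²(71°) = 4.06 W.
I₂ = I₁ · cos²(65°) = 4.06 · 0.1786 = 0.7251 W.
That is 1.893% of the incident intensity.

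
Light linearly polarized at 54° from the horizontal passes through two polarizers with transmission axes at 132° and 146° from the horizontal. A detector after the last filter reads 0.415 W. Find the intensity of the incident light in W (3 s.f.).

I₀ ≈ 10.2 W

I₁ = I₀ cos²(132° − 54°) = I₀ cos²(78°) = 0.04323 I₀.
I₂ = I₁ cos²(146° − 132°) = 0.04323 I₀ · cos²(14°) = 0.0407 I₀.
So 0.415 W = 0.0407 I₀, giving I₀ = 0.415/0.0407 = 10.2 W.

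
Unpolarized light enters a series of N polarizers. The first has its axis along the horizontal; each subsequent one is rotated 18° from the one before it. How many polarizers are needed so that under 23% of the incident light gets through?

First polarizer halves the unpolarized light: factor 1/2.
Each further stage multiplies by cos²(18°) = 0.9045.
After N polarizers: T = 0.5·0.9045^(N−1). Require T < 0.23 ⇒ N−1 > ln(0.23/0.5)/ln(0.9045) = 7.74, so N−1 ≥ 8 and N = 9.
Check: N=9 gives T = 0.224 < 0.23; N=8 gives T = 0.2477.

N = 9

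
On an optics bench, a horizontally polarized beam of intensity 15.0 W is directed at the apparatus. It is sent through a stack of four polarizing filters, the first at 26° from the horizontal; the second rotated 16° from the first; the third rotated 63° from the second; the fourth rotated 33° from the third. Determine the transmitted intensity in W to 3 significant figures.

By Malus's law, I₁ = 15.0 W · cos²(26°) = 12.12 W.
I₂ = I₁ · cos²(16°) = 12.12 · 0.924 = 11.2 W.
I₃ = I₂ · cos²(63°) = 11.2 · 0.2061 = 2.308 W.
I₄ = I₃ · cos²(33°) = 2.308 · 0.7034 = 1.623 W.

I ≈ 1.62 W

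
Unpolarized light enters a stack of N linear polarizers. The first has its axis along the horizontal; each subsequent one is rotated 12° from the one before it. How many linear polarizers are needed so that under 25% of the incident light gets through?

N = 17

First polarizer halves the unpolarized light: factor 1/2.
Each further stage multiplies by cos²(12°) = 0.9568.
After N polarizers: T = 0.5·0.9568^(N−1). Require T < 0.25 ⇒ N−1 > ln(0.25/0.5)/ln(0.9568) = 15.69, so N−1 ≥ 16 and N = 17.
Check: N=17 gives T = 0.2466 < 0.25; N=16 gives T = 0.2577.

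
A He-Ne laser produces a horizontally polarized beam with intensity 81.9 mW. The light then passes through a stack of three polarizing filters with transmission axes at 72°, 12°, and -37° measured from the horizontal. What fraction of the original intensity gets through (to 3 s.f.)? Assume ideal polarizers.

By Malus's law, I₁ = 81.9 mW · cos²(72°) = 7.821 mW.
I₂ = I₁ · cos²(60°) = 7.821 · 0.25 = 1.955 mW.
I₃ = I₂ · cos²(49°) = 1.955 · 0.4304 = 0.8415 mW.
Transmitted fraction = 0.01028.

I/I₀ ≈ 0.0103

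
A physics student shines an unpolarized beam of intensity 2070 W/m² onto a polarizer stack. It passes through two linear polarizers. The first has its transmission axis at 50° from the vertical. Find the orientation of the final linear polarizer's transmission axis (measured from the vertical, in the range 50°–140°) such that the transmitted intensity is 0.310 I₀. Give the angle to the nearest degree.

θ ≈ 88°

Unpolarized light through the first polarizer → I₁ = ½ I₀, now polarized at 50°.
Need I₂/I₀ = 0.31, so cos²(θ − 50°) = 0.31 / 0.5 = 0.62.
θ − 50° = arccos(√0.62) = 38.1°, giving θ ≈ 50 + 38.1 = 88.1°.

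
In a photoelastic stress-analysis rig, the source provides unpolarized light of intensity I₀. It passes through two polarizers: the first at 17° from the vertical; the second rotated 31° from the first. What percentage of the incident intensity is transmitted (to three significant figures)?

≈ 36.7%

Unpolarized light through the first polarizer → I₁ = ½ I₀, now polarized at 17°.
I₂ = I₁ cos²(31°) = 0.5 · 0.7347 I₀ = 0.3674 I₀.
That is 36.74% of the incident intensity.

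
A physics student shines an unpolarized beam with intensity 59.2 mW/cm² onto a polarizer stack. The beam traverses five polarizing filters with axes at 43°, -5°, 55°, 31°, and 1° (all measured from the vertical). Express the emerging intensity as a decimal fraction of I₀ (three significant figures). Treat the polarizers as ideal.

Unpolarized light through the first polarizer → I₁ = 59.2 mW/cm²/2 = 29.6 mW/cm², polarized at 43°.
I₂ = I₁ · cos²(48°) = 29.6 · 0.4477 = 13.25 mW/cm².
I₃ = I₂ · cos²(60°) = 13.25 · 0.25 = 3.313 mW/cm².
I₄ = I₃ · cos²(24°) = 3.313 · 0.8346 = 2.765 mW/cm².
I₅ = I₄ · cos²(30°) = 2.765 · 0.75 = 2.074 mW/cm².
Transmitted fraction = 0.03503.

I/I₀ ≈ 0.0350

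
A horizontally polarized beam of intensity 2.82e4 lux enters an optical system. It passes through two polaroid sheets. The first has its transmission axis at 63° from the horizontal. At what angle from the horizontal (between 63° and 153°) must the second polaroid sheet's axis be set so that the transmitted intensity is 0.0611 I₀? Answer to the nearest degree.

θ ≈ 120°

I₁ = I₀ cos²(63° − 0°) = I₀ cos²(63°) = 0.2061 I₀.
Need I₂/I₀ = 0.0611, so cos²(θ − 63°) = 0.0611 / 0.2061 = 0.2964.
θ − 63° = arccos(√0.2964) = 57.0°, giving θ ≈ 63 + 57.0 = 120.0°.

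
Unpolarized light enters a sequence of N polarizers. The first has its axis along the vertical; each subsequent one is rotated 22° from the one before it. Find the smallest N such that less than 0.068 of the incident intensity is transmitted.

First polarizer halves the unpolarized light: factor 1/2.
Each further stage multiplies by cos²(22°) = 0.8597.
After N polarizers: T = 0.5·0.8597^(N−1). Require T < 0.068 ⇒ N−1 > ln(0.068/0.5)/ln(0.8597) = 13.19, so N−1 ≥ 14 and N = 15.
Check: N=15 gives T = 0.0602 < 0.068; N=14 gives T = 0.07003.

N = 15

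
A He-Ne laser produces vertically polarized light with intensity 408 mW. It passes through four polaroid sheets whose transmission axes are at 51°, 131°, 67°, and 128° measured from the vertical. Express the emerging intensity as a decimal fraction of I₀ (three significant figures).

I₁ = 408 mW · cos²(51°) = 161.6 mW.
I₂ = I₁ · cos²(80°) = 161.6 · 0.03015 = 4.872 mW.
I₃ = I₂ · cos²(64°) = 4.872 · 0.1922 = 0.9363 mW.
I₄ = I₃ · cos²(61°) = 0.9363 · 0.235 = 0.2201 mW.
Transmitted fraction = 0.0005394.

I/I₀ ≈ 0.000539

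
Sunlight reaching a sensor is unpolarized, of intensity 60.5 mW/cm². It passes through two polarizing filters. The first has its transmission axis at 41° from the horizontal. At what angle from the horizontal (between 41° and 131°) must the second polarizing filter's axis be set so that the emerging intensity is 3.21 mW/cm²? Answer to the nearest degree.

θ ≈ 112°

Unpolarized light through the first polarizer → I₁ = ½ I₀, now polarized at 41°.
Target fraction: 3.21 / 60.5 mW/cm² = 0.05306 of I₀.
Need I₂/I₀ = 0.05306, so cos²(θ − 41°) = 0.05306 / 0.5 = 0.1061.
θ − 41° = arccos(√0.1061) = 71.0°, giving θ ≈ 41 + 71.0 = 112.0°.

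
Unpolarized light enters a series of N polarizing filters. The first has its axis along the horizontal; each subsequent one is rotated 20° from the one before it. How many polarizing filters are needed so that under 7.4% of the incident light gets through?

N = 17

First polarizer halves the unpolarized light: factor 1/2.
Each further stage multiplies by cos²(20°) = 0.883.
After N polarizers: T = 0.5·0.883^(N−1). Require T < 0.074 ⇒ N−1 > ln(0.074/0.5)/ln(0.883) = 15.36, so N−1 ≥ 16 and N = 17.
Check: N=17 gives T = 0.06832 < 0.074; N=16 gives T = 0.07736.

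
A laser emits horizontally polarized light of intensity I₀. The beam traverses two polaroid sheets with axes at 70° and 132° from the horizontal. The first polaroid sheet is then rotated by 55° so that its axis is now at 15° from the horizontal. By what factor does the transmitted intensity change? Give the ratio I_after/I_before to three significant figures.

I_new/I_old ≈ 7.46

Before rotation:
I₁ = I₀ cos²(70° − 0°) = I₀ cos²(70°) = 0.117 I₀.
I₂ = I₁ cos²(132° − 70°) = 0.117 I₀ · cos²(62°) = 0.02578 I₀.
After rotation:
I₁ = I₀ cos²(15° − 0°) = I₀ cos²(15°) = 0.933 I₀.
Angle between axes 1 and 2: 63°. I₂ = 0.933 I₀ · cos²(63°) = 0.1923 I₀.
Ratio = 0.1923 / 0.02578 = 7.459.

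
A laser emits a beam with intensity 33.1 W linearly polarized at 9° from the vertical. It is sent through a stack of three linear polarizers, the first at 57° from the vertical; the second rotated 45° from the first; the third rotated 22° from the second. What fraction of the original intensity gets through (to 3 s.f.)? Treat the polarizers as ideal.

I₁ = 33.1 W · cos²(48°) = 14.82 W.
I₂ = I₁ · cos²(45°) = 14.82 · 0.5 = 7.41 W.
I₃ = I₂ · cos²(22°) = 7.41 · 0.8597 = 6.37 W.
Transmitted fraction = 0.1925.

I/I₀ ≈ 0.192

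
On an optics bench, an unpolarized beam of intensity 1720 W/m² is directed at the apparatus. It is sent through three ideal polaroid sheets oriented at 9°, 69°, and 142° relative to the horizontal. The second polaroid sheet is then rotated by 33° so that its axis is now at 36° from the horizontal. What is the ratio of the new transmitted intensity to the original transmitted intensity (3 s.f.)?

Before rotation:
Unpolarized light through the first polarizer → I₁ = ½ I₀, now polarized at 9°.
I₂ = I₁ cos²(69° − 9°) = 0.5 I₀ · cos²(60°) = 0.125 I₀.
I₃ = I₂ cos²(142° − 69°) = 0.125 I₀ · cos²(73°) = 0.01069 I₀.
After rotation:
Unpolarized light through the first polarizer → I₁ = ½ I₀, now polarized at 9°.
I₂ = I₁ cos²(36° − 9°) = 0.5 I₀ · cos²(27°) = 0.3969 I₀.
Angle between axes 2 and 3: 74°. I₃ = 0.3969 I₀ · cos²(74°) = 0.03016 I₀.
Ratio = 0.03016 / 0.01069 = 2.822.

I_new/I_old ≈ 2.82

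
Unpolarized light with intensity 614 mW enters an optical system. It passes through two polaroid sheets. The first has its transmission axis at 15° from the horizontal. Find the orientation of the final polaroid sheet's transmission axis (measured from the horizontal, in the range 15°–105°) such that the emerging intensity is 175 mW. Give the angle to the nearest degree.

Unpolarized light through the first polarizer → I₁ = ½ I₀, now polarized at 15°.
Target fraction: 175 / 614 mW = 0.285 of I₀.
Need I₂/I₀ = 0.285, so cos²(θ − 15°) = 0.285 / 0.5 = 0.57.
θ − 15° = arccos(√0.57) = 41.0°, giving θ ≈ 15 + 41.0 = 56.0°.

θ ≈ 56°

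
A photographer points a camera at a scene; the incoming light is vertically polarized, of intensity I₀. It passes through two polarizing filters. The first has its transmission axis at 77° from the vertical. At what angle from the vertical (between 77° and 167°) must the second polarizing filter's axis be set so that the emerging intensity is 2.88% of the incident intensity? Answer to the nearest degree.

By Malus's law, I₁ = I₀ cos²(77° − 0°) = I₀ cos²(77°) = 0.0506 I₀.
Need I₂/I₀ = 0.0288, so cos²(θ − 77°) = 0.0288 / 0.0506 = 0.5691.
θ − 77° = arccos(√0.5691) = 41.0°, giving θ ≈ 77 + 41.0 = 118.0°.

θ ≈ 118°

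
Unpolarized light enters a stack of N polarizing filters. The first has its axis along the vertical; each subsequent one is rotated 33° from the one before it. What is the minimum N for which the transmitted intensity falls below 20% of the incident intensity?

First polarizer halves the unpolarized light: factor 1/2.
Each further stage multiplies by cos²(33°) = 0.7034.
After N polarizers: T = 0.5·0.7034^(N−1). Require T < 0.20 ⇒ N−1 > ln(0.20/0.5)/ln(0.7034) = 2.60, so N−1 ≥ 3 and N = 4.
Check: N=4 gives T = 0.174 < 0.20; N=3 gives T = 0.2474.

N = 4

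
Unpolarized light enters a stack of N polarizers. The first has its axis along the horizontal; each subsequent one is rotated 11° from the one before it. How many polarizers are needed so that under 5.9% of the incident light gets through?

N = 59

First polarizer halves the unpolarized light: factor 1/2.
Each further stage multiplies by cos²(11°) = 0.9636.
After N polarizers: T = 0.5·0.9636^(N−1). Require T < 0.059 ⇒ N−1 > ln(0.059/0.5)/ln(0.9636) = 57.62, so N−1 ≥ 58 and N = 59.
Check: N=59 gives T = 0.05818 < 0.059; N=58 gives T = 0.06038.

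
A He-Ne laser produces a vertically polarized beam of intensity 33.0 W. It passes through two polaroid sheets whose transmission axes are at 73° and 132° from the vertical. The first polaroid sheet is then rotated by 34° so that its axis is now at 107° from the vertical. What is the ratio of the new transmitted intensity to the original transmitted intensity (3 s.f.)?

Before rotation:
By Malus's law, I₁ = I₀ cos²(73° − 0°) = I₀ cos²(73°) = 0.08548 I₀.
I₂ = I₁ cos²(132° − 73°) = 0.08548 I₀ · cos²(59°) = 0.02268 I₀.
After rotation:
I₁ = I₀ cos²(107° − 0°) = I₀ cos²(73°) = 0.08548 I₀.
I₂ = I₁ cos²(132° − 107°) = 0.08548 I₀ · cos²(25°) = 0.07021 I₀.
Ratio = 0.07021 / 0.02268 = 3.097.

I_new/I_old ≈ 3.10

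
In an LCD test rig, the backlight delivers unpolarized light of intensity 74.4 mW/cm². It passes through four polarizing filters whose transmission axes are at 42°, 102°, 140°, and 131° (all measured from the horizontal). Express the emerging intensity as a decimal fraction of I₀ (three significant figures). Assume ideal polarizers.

Unpolarized light through the first polarizer → I₁ = 74.4 mW/cm²/2 = 37.2 mW/cm², polarized at 42°.
I₂ = I₁ · cos²(60°) = 37.2 · 0.25 = 9.3 mW/cm².
I₃ = I₂ · cos²(38°) = 9.3 · 0.621 = 5.775 mW/cm².
I₄ = I₃ · cos²(9°) = 5.775 · 0.9755 = 5.634 mW/cm².
Transmitted fraction = 0.07572.

I/I₀ ≈ 0.0757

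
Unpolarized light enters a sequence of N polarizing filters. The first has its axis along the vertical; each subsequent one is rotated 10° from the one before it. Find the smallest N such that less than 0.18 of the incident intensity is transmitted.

First polarizer halves the unpolarized light: factor 1/2.
Each further stage multiplies by cos²(10°) = 0.9698.
After N polarizers: T = 0.5·0.9698^(N−1). Require T < 0.18 ⇒ N−1 > ln(0.18/0.5)/ln(0.9698) = 33.37, so N−1 ≥ 34 and N = 35.
Check: N=35 gives T = 0.1766 < 0.18; N=34 gives T = 0.182.

N = 35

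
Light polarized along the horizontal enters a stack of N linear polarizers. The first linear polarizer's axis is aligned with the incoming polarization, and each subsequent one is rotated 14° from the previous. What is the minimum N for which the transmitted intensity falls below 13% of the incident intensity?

First polarizer is aligned with the polarization: full transmission.
Each further stage multiplies by cos²(14°) = 0.9415.
After N polarizers: T = 0.9415^(N−1). Require T < 0.13 ⇒ N−1 > ln(0.13)/ln(0.9415) = 33.83, so N−1 ≥ 34 and N = 35.
Check: N=35 gives T = 0.1287 < 0.13; N=34 gives T = 0.1367.

N = 35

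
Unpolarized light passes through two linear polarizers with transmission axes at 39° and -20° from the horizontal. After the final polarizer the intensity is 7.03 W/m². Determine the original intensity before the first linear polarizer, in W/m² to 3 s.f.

I₀ ≈ 53.0 W/m²

Unpolarized light through the first polarizer → I₁ = ½ I₀, now polarized at 39°.
I₂ = I₁ cos²(-20° − 39°) = 0.5 I₀ · cos²(59°) = 0.1326 I₀.
So 7.03 W/m² = 0.1326 I₀, giving I₀ = 7.03/0.1326 = 53 W/m².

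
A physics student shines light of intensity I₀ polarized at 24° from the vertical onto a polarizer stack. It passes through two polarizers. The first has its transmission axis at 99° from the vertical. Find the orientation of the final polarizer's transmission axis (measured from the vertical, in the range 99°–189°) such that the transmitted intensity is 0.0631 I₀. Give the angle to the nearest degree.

θ ≈ 113°

By Malus's law, I₁ = I₀ cos²(99° − 24°) = I₀ cos²(75°) = 0.06699 I₀.
Need I₂/I₀ = 0.0631, so cos²(θ − 99°) = 0.0631 / 0.06699 = 0.942.
θ − 99° = arccos(√0.942) = 13.9°, giving θ ≈ 99 + 13.9 = 112.9°.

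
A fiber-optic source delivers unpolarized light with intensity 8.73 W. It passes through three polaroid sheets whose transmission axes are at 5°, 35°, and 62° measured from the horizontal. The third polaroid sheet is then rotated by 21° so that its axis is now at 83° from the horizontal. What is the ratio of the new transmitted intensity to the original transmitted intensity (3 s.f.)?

I_new/I_old ≈ 0.564

Before rotation:
Unpolarized light through the first polarizer → I₁ = ½ I₀, now polarized at 5°.
I₂ = I₁ cos²(35° − 5°) = 0.5 I₀ · cos²(30°) = 0.375 I₀.
I₃ = I₂ cos²(62° − 35°) = 0.375 I₀ · cos²(27°) = 0.2977 I₀.
After rotation:
Unpolarized light through the first polarizer → I₁ = ½ I₀, now polarized at 5°.
I₂ = I₁ cos²(35° − 5°) = 0.5 I₀ · cos²(30°) = 0.375 I₀.
I₃ = I₂ cos²(83° − 35°) = 0.375 I₀ · cos²(48°) = 0.1679 I₀.
Ratio = 0.1679 / 0.2977 = 0.564.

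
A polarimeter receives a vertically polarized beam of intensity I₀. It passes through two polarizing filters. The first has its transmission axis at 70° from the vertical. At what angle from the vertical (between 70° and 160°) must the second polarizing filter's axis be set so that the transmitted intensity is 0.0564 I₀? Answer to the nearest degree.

θ ≈ 116°

I₁ = I₀ cos²(70° − 0°) = I₀ cos²(70°) = 0.117 I₀.
Need I₂/I₀ = 0.0564, so cos²(θ − 70°) = 0.0564 / 0.117 = 0.4821.
θ − 70° = arccos(√0.4821) = 46.0°, giving θ ≈ 70 + 46.0 = 116.0°.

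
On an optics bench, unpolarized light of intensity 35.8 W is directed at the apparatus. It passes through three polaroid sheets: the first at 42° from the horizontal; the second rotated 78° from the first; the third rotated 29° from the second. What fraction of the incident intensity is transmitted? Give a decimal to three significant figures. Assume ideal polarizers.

I/I₀ ≈ 0.0165

Unpolarized light through the first polarizer → I₁ = 35.8 W/2 = 17.9 W, polarized at 42°.
I₂ = I₁ · cos²(78°) = 17.9 · 0.04323 = 0.7738 W.
I₃ = I₂ · cos²(29°) = 0.7738 · 0.765 = 0.5919 W.
Transmitted fraction = 0.01653.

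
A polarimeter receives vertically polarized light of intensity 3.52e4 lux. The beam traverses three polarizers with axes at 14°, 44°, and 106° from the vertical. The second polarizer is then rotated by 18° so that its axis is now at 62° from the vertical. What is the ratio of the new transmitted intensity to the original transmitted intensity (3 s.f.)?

Before rotation:
I₁ = I₀ cos²(14° − 0°) = I₀ cos²(14°) = 0.9415 I₀.
I₂ = I₁ cos²(44° − 14°) = 0.9415 I₀ · cos²(30°) = 0.7061 I₀.
I₃ = I₂ cos²(106° − 44°) = 0.7061 I₀ · cos²(62°) = 0.1556 I₀.
After rotation:
I₁ = I₀ cos²(14° − 0°) = I₀ cos²(14°) = 0.9415 I₀.
I₂ = I₁ cos²(62° − 14°) = 0.9415 I₀ · cos²(48°) = 0.4215 I₀.
I₃ = I₂ cos²(106° − 62°) = 0.4215 I₀ · cos²(44°) = 0.2181 I₀.
Ratio = 0.2181 / 0.1556 = 1.402.

I_new/I_old ≈ 1.40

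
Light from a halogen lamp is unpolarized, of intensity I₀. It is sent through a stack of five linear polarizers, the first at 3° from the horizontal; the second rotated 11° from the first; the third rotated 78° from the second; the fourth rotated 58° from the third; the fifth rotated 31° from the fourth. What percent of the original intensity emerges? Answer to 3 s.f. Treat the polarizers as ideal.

≈ 0.430%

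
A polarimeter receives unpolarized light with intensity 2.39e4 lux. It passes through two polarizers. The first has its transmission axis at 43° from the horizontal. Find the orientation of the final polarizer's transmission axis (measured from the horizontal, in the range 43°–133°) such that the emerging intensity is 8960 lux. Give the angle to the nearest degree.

θ ≈ 73°

Unpolarized light through the first polarizer → I₁ = ½ I₀, now polarized at 43°.
Target fraction: 8960 / 2.39e4 lux = 0.3749 of I₀.
Need I₂/I₀ = 0.3749, so cos²(θ − 43°) = 0.3749 / 0.5 = 0.7498.
θ − 43° = arccos(√0.7498) = 30.0°, giving θ ≈ 43 + 30.0 = 73.0°.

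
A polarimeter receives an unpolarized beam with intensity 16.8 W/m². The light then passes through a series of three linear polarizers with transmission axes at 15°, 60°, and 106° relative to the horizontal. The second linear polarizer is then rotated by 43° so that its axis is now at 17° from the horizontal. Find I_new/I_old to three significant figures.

Before rotation:
Unpolarized light through the first polarizer → I₁ = ½ I₀, now polarized at 15°.
I₂ = I₁ cos²(60° − 15°) = 0.5 I₀ · cos²(45°) = 0.25 I₀.
I₃ = I₂ cos²(106° − 60°) = 0.25 I₀ · cos²(46°) = 0.1206 I₀.
After rotation:
Unpolarized light through the first polarizer → I₁ = ½ I₀, now polarized at 15°.
I₂ = I₁ cos²(17° − 15°) = 0.5 I₀ · cos²(2°) = 0.4994 I₀.
I₃ = I₂ cos²(106° − 17°) = 0.4994 I₀ · cos²(89°) = 0.0001521 I₀.
Ratio = 0.0001521 / 0.1206 = 0.001261.

I_new/I_old ≈ 0.00126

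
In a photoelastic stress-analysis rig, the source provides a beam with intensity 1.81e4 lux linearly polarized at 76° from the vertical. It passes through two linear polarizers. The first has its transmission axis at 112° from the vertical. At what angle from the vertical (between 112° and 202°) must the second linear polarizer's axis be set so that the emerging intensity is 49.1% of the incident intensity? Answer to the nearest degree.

θ ≈ 142°

By Malus's law, I₁ = I₀ cos²(112° − 76°) = I₀ cos²(36°) = 0.6545 I₀.
Need I₂/I₀ = 0.491, so cos²(θ − 112°) = 0.491 / 0.6545 = 0.7502.
θ − 112° = arccos(√0.7502) = 30.0°, giving θ ≈ 112 + 30.0 = 142.0°.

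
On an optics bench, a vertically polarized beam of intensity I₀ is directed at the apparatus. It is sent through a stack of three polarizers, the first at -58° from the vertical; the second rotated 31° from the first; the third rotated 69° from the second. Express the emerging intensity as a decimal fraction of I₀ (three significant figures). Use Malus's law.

≈ 0.0265 I₀

By Malus's law, I₁ = I₀ cos²(-58° − 0°) = I₀ cos²(58°) = 0.2808 I₀.
I₂ = I₁ cos²(31°) = 0.2808 · 0.7347 I₀ = 0.2063 I₀.
I₃ = I₂ cos²(69°) = 0.2063 · 0.1284 I₀ = 0.0265 I₀.
Transmitted fraction = 0.0265.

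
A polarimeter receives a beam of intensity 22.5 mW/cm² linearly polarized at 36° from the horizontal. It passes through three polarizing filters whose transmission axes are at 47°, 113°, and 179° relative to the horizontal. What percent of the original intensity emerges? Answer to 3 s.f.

≈ 2.64%

I₁ = 22.5 mW/cm² · cos²(11°) = 21.68 mW/cm².
I₂ = I₁ · cos²(66°) = 21.68 · 0.1654 = 3.587 mW/cm².
I₃ = I₂ · cos²(66°) = 3.587 · 0.1654 = 0.5934 mW/cm².
That is 2.637% of the incident intensity.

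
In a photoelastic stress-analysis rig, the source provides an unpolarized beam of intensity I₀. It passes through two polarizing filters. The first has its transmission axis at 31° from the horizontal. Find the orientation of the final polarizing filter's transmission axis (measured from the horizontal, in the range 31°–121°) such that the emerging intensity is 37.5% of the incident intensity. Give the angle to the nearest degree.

Unpolarized light through the first polarizer → I₁ = ½ I₀, now polarized at 31°.
Need I₂/I₀ = 0.375, so cos²(θ − 31°) = 0.375 / 0.5 = 0.75.
θ − 31° = arccos(√0.75) = 30.0°, giving θ ≈ 31 + 30.0 = 61.0°.

θ ≈ 61°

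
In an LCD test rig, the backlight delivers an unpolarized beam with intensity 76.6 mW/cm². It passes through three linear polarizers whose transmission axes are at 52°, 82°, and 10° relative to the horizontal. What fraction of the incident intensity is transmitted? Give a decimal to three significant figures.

I/I₀ ≈ 0.0358

Unpolarized light through the first polarizer → I₁ = 76.6 mW/cm²/2 = 38.3 mW/cm², polarized at 52°.
I₂ = I₁ · cos²(30°) = 38.3 · 0.75 = 28.73 mW/cm².
I₃ = I₂ · cos²(72°) = 28.73 · 0.09549 = 2.743 mW/cm².
Transmitted fraction = 0.03581.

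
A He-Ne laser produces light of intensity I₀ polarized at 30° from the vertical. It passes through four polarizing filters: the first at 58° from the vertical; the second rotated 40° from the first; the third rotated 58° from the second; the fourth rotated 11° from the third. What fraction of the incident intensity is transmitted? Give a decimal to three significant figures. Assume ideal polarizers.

I₁ = I₀ cos²(58° − 30°) = I₀ cos²(28°) = 0.7796 I₀.
I₂ = I₁ cos²(40°) = 0.7796 · 0.5868 I₀ = 0.4575 I₀.
I₃ = I₂ cos²(58°) = 0.4575 · 0.2808 I₀ = 0.1285 I₀.
I₄ = I₃ cos²(11°) = 0.1285 · 0.9636 I₀ = 0.1238 I₀.
Transmitted fraction = 0.1238.

≈ 0.124 I₀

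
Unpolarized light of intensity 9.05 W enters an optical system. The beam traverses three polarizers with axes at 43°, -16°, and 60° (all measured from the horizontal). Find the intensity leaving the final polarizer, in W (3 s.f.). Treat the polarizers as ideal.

Unpolarized light through the first polarizer → I₁ = 9.05 W/2 = 4.525 W, polarized at 43°.
I₂ = I₁ · cos²(59°) = 4.525 · 0.2653 = 1.2 W.
I₃ = I₂ · cos²(76°) = 1.2 · 0.05853 = 0.07025 W.

I ≈ 0.0703 W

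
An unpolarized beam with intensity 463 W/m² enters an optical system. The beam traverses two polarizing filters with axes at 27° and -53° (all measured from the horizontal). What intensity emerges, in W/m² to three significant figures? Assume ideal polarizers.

I ≈ 6.98 W/m²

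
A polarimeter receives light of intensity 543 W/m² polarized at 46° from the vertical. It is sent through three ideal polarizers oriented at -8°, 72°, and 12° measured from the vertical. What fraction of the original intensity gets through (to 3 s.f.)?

By Malus's law, I₁ = 543 W/m² · cos²(54°) = 187.6 W/m².
I₂ = I₁ · cos²(80°) = 187.6 · 0.03015 = 5.657 W/m².
I₃ = I₂ · cos²(60°) = 5.657 · 0.25 = 1.414 W/m².
Transmitted fraction = 0.002604.

I/I₀ ≈ 0.00260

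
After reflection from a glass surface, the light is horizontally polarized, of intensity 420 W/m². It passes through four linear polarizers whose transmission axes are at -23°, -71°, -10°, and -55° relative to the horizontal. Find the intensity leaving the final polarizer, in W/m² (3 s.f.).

By Malus's law, I₁ = 420 W/m² · cos²(23°) = 355.9 W/m².
I₂ = I₁ · cos²(48°) = 355.9 · 0.4477 = 159.3 W/m².
I₃ = I₂ · cos²(61°) = 159.3 · 0.235 = 37.45 W/m².
I₄ = I₃ · cos²(45°) = 37.45 · 0.5 = 18.73 W/m².

I ≈ 18.7 W/m²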